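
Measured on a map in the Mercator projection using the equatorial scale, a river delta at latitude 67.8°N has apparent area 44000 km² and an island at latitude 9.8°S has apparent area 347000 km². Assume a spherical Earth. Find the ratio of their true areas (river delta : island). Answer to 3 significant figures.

Since Mercator area scale is 1/cos²φ, the true area equals the apparent area multiplied by cos²φ.
True area of river delta: 44000 × cos²(67.8°) = 44000 × 0.1428 = 6282 km².
True area of island: 347000 × cos²(9.8°) = 347000 × 0.9710 = 336900 km².
Ratio = 6282 / 336900 ≈ 0.0186.

0.0186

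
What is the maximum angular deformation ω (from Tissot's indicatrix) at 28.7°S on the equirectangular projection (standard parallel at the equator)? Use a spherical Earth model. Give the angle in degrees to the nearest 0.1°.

In the plate carrée (x = Rλ, y = Rφ), meridians are true-scale (h = 1) and parallels are stretched by k = sec φ.
At 28.7°: h = 1.000, k = 1.140; principal scales a = 1.140, b = 1.000.
sin(ω/2) = (a − b)/(a + b) = 0.1401/2.140 = 0.06545, so ω = 2 arcsin(0.06545) ≈ 7.5°.

7.5°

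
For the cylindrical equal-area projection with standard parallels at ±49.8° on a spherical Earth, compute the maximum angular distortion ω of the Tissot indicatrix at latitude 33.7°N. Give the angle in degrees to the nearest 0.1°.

For cylindrical equal-area with standard parallel φ₀, h = cos φ / cos φ₀ and k = cos φ₀ / cos φ, so h·k = 1.
At 33.7°: h = 1.289, k = 0.7758; principal scales a = 1.289, b = 0.7758.
sin(ω/2) = (a − b)/(a + b) = 0.5131/2.065 = 0.2485, so ω = 2 arcsin(0.2485) ≈ 28.8°.

28.8°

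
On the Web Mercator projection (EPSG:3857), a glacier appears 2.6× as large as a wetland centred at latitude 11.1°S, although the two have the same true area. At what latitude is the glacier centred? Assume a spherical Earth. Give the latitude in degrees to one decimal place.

For equal true areas on Mercator, apparent areas scale as sec²φ, so the ratio is cos²φ₂ / cos²φ₁.
cos²φ₂ / cos²φ₁ = 2.6  ⇒  cos φ₁ = cos 11.1° / √2.6 = 0.9813/1.612 = 0.6086.
φ₁ = arccos(0.6086) ≈ 52.5°.

52.5°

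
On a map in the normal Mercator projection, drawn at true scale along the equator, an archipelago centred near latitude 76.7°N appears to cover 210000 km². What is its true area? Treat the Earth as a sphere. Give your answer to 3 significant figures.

11100 km²

Mercator is conformal, so the point scale is isotropic: h = k = sec φ = 1/cos φ.
Areal scale = k² = sec²φ = 1/cos²(76.7°) = 1/0.2300² = 18.90.
True area = apparent / (areal scale) = 210000 / 18.90 ≈ 11100 km².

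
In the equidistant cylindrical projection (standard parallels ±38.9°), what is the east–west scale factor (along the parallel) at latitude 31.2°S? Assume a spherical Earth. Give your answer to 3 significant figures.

In the equirectangular projection with standard parallel φ₀ = 38.9° (x = Rλ cos φ₀, y = Rφ), meridians are true-scale (h = 1) and the parallel scale is k = cos φ₀ / cos φ.
k = cos 38.9° / cos 31.2° = 0.7782/0.8554 = 0.9098.

0.910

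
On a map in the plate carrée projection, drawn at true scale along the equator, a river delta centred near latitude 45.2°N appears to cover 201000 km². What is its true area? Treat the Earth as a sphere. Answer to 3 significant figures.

For the equirectangular projection with φ₀ = 0 (plate carrée), h = 1 along meridians and k = sec φ along parallels.
Areal scale = h·k = 1 × sec φ; at 45.2°, h = 1.000, k = 1.419, so h·k = 1.419.
True area = apparent / (areal scale) = 201000 / 1.419 ≈ 142000 km².

142000 km²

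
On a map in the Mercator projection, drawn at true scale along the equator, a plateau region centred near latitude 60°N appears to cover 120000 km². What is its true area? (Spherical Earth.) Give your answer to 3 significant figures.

30000 km²

The Mercator projection is conformal; its linear scale factor is the same in every direction and equals sec φ = 1/cos φ.
Areal scale = k² = sec²φ = 1/cos²(60°) = 1/0.5000² = 4.000.
True area = apparent / (areal scale) = 120000 / 4.000 ≈ 30000 km².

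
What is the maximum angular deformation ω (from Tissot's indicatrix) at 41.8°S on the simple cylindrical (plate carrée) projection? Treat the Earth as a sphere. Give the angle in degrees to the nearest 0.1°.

In the plate carrée (x = Rλ, y = Rφ), meridians are true-scale (h = 1) and parallels are stretched by k = sec φ.
At 41.8°: h = 1.000, k = 1.341; principal scales a = 1.341, b = 1.000.
sin(ω/2) = (a − b)/(a + b) = 0.3414/2.341 = 0.1458, so ω = 2 arcsin(0.1458) ≈ 16.8°.

16.8°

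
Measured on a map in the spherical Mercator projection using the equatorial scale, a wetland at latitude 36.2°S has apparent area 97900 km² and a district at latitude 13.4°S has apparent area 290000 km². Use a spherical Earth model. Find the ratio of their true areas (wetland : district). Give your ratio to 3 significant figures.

Mercator's areal exaggeration is sec²φ; hence true area = (apparent area) · cos²φ.
True area of wetland: 97900 × cos²(36.2°) = 97900 × 0.6512 = 63750 km².
True area of district: 290000 × cos²(13.4°) = 290000 × 0.9463 = 274400 km².
Ratio = 63750 / 274400 ≈ 0.232.

0.232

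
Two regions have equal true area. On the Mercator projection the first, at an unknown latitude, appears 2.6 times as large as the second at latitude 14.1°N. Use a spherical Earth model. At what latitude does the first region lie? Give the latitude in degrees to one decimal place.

On Mercator, (apparent₁)/(apparent₂) = sec²φ₁ / sec²φ₂ when true areas are equal.
cos²φ₂ / cos²φ₁ = 2.6  ⇒  cos φ₁ = cos 14.1° / √2.6 = 0.9699/1.612 = 0.6015.
φ₁ = arccos(0.6015) ≈ 53.0°.

53.0°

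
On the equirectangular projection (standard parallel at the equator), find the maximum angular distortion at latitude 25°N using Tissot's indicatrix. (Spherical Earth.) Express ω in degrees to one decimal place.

5.6°

Plate carrée maps x = Rλ, y = Rφ. The meridian scale is h = 1 and the parallel scale is k = 1/cos φ = sec φ.
At 25°: h = 1.000, k = 1.103; principal scales a = 1.103, b = 1.000.
sin(ω/2) = (a − b)/(a + b) = 0.1034/2.103 = 0.04915, so ω = 2 arcsin(0.04915) ≈ 5.6°.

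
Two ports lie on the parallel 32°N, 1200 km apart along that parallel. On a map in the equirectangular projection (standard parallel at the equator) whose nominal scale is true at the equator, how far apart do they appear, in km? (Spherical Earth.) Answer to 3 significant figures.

1420 km

For the equirectangular projection with φ₀ = 0 (plate carrée), h = 1 along meridians and k = sec φ along parallels.
Along the parallel, k = sec 32° = 1/0.8480 = 1.179.
Map distance = 1200 × 1.179 ≈ 1420 km.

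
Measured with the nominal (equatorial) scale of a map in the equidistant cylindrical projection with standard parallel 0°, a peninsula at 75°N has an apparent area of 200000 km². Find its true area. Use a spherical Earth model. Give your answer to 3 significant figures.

51800 km²

In the plate carrée (x = Rλ, y = Rφ), meridians are true-scale (h = 1) and parallels are stretched by k = sec φ.
Areal scale = h·k = 1 × sec φ; at 75°, h = 1.000, k = 3.864, so h·k = 3.864.
True area = apparent / (areal scale) = 200000 / 3.864 ≈ 51800 km².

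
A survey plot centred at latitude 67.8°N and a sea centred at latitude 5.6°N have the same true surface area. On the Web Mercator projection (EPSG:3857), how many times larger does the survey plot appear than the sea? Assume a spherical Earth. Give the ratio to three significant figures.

On Mercator, area is exaggerated by sec²φ = 1/cos²φ.
At 67.8°: sec²(67.8°) = 1/0.3778² = 7.005.
At 5.6°: sec²(5.6°) = 1/0.9952² = 1.010.
Ratio = 7.005/1.010 = cos²(5.6°)/cos²(67.8°) ≈ 6.94.

6.94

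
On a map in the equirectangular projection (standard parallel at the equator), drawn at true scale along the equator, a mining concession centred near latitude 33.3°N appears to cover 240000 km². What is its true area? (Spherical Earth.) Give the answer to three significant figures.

In the plate carrée (x = Rλ, y = Rφ), meridians are true-scale (h = 1) and parallels are stretched by k = sec φ.
Areal scale = h·k = 1 × sec φ; at 33.3°, h = 1.000, k = 1.196, so h·k = 1.196.
True area = apparent / (areal scale) = 240000 / 1.196 ≈ 201000 km².

201000 km²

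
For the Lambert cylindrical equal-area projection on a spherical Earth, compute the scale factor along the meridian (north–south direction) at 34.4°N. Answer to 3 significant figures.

0.825

The Lambert cylindrical equal-area projection is the cylindrical equal-area projection with its standard parallel at the equator (φ₀ = 0). A cylindrical equal-area projection with standard parallel φ₀ has meridian scale h = cos φ / cos φ₀ and parallel scale k = cos φ₀ / cos φ (so areas are preserved, h·k = 1).
h = cos 34.4° / cos 0° = 0.8251/1.000 = 0.8251.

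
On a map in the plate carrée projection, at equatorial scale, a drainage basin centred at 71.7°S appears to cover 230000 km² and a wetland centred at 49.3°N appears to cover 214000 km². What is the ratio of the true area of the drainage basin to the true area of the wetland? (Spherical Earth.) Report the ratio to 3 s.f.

0.518

On the plate carrée, areal scale = h·k = 1 × sec φ, so true area = apparent × cos φ.
True area of drainage basin: 230000 × cos(71.7°) = 230000 × 0.3140 = 72220 km².
True area of wetland: 214000 × cos(49.3°) = 214000 × 0.6521 = 139500 km².
Ratio = 72220 / 139500 ≈ 0.518.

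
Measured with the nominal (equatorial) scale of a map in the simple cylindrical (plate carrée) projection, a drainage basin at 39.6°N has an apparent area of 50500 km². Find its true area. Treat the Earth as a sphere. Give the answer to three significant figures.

38900 km²

For the equirectangular projection with φ₀ = 0 (plate carrée), h = 1 along meridians and k = sec φ along parallels.
Areal scale = h·k = 1 × sec φ; at 39.6°, h = 1.000, k = 1.298, so h·k = 1.298.
True area = apparent / (areal scale) = 50500 / 1.298 ≈ 38900 km².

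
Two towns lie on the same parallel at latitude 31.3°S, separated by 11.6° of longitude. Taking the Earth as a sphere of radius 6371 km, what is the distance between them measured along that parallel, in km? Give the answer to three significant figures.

Arc length along a parallel = R cos φ · Δλ (with Δλ in radians).
= 6371 × cos 31.3° × (11.6° × π/180) = 6371 × 0.8545 × 0.2025 ≈ 1100 km.

1100 km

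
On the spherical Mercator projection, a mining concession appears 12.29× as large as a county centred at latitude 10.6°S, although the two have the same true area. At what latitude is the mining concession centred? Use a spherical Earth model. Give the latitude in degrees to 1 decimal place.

73.7°

For equal true areas on Mercator, apparent areas scale as sec²φ, so the ratio is cos²φ₂ / cos²φ₁.
cos²φ₂ / cos²φ₁ = 12.29  ⇒  cos φ₁ = cos 10.6° / √12.29 = 0.9829/3.506 = 0.2804.
φ₁ = arccos(0.2804) ≈ 73.7°.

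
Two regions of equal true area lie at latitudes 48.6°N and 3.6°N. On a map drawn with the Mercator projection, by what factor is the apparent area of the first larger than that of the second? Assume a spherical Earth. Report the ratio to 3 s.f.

Mercator areal scale is sec²φ.
At 48.6°: sec²(48.6°) = 1/0.6613² = 2.287.
At 3.6°: sec²(3.6°) = 1/0.9980² = 1.004.
Ratio = 2.287/1.004 = cos²(3.6°)/cos²(48.6°) ≈ 2.28.

2.28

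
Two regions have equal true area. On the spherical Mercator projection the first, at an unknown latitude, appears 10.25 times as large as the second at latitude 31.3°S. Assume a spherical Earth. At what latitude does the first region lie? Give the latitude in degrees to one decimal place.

On Mercator, (apparent₁)/(apparent₂) = sec²φ₁ / sec²φ₂ when true areas are equal.
cos²φ₂ / cos²φ₁ = 10.25  ⇒  cos φ₁ = cos 31.3° / √10.25 = 0.8545/3.202 = 0.2669.
φ₁ = arccos(0.2669) ≈ 74.5°.

74.5°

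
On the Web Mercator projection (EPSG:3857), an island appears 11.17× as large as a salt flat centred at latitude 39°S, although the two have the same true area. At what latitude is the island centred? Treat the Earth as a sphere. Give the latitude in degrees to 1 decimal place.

76.6°

On Mercator, (apparent₁)/(apparent₂) = sec²φ₁ / sec²φ₂ when true areas are equal.
cos²φ₂ / cos²φ₁ = 11.17  ⇒  cos φ₁ = cos 39° / √11.17 = 0.7771/3.342 = 0.2325.
φ₁ = arccos(0.2325) ≈ 76.6°.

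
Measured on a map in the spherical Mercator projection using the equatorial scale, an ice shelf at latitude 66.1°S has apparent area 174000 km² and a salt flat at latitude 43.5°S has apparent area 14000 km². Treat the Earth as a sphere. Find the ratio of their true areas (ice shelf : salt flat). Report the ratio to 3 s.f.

3.88

Since Mercator area scale is 1/cos²φ, the true area equals the apparent area multiplied by cos²φ.
True area of ice shelf: 174000 × cos²(66.1°) = 174000 × 0.1641 = 28560 km².
True area of salt flat: 14000 × cos²(43.5°) = 14000 × 0.5262 = 7366 km².
Ratio = 28560 / 7366 ≈ 3.88.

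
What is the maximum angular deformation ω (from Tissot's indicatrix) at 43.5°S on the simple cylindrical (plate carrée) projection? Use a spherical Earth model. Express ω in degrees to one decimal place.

For the equirectangular projection with φ₀ = 0 (plate carrée), h = 1 along meridians and k = sec φ along parallels.
At 43.5°: h = 1.000, k = 1.379; principal scales a = 1.379, b = 1.000.
sin(ω/2) = (a − b)/(a + b) = 0.3786/2.379 = 0.1592, so ω = 2 arcsin(0.1592) ≈ 18.3°.

18.3°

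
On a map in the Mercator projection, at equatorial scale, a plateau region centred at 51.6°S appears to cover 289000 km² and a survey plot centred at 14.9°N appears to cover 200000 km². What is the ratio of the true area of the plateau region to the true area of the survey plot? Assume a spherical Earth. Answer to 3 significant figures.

Since Mercator area scale is 1/cos²φ, the true area equals the apparent area multiplied by cos²φ.
True area of plateau region: 289000 × cos²(51.6°) = 289000 × 0.3858 = 111500 km².
True area of survey plot: 200000 × cos²(14.9°) = 200000 × 0.9339 = 186800 km².
Ratio = 111500 / 186800 ≈ 0.597.

0.597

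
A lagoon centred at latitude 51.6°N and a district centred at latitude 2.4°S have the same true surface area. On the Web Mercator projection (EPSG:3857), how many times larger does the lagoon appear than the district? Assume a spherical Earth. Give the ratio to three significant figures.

2.59

On Mercator, area is exaggerated by sec²φ = 1/cos²φ.
At 51.6°: sec²(51.6°) = 1/0.6211² = 2.592.
At 2.4°: sec²(2.4°) = 1/0.9991² = 1.002.
Ratio = 2.592/1.002 = cos²(2.4°)/cos²(51.6°) ≈ 2.59.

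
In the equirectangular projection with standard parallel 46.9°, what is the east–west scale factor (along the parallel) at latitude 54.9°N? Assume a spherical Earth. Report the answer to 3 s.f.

With standard parallel φ₀ = 46.9°, the equirectangular projection gives x = Rλ cos φ₀, y = Rφ, so h = 1 and k = cos 46.9° / cos φ.
k = cos 46.9° / cos 54.9° = 0.6833/0.5750 = 1.188.

1.19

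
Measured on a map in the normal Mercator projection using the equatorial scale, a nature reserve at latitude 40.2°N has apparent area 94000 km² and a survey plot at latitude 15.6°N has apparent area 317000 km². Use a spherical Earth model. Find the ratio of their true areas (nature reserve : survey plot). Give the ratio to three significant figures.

Mercator's areal exaggeration is sec²φ; hence true area = (apparent area) · cos²φ.
True area of nature reserve: 94000 × cos²(40.2°) = 94000 × 0.5834 = 54840 km².
True area of survey plot: 317000 × cos²(15.6°) = 317000 × 0.9277 = 294100 km².
Ratio = 54840 / 294100 ≈ 0.186.

0.186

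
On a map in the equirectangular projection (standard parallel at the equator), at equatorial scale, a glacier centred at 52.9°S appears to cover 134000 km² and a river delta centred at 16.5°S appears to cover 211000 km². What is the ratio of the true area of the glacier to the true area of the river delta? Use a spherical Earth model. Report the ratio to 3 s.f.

0.400

On the plate carrée, areal scale = h·k = 1 × sec φ, so true area = apparent × cos φ.
True area of glacier: 134000 × cos(52.9°) = 134000 × 0.6032 = 80830 km².
True area of river delta: 211000 × cos(16.5°) = 211000 × 0.9588 = 202300 km².
Ratio = 80830 / 202300 ≈ 0.400.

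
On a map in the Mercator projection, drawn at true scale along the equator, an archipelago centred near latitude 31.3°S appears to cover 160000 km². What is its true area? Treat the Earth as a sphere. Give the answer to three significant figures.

For Mercator, h = k = sec φ (a conformal cylindrical projection has a single point scale, 1/cos φ).
Areal scale = k² = sec²φ = 1/cos²(31.3°) = 1/0.8545² = 1.370.
True area = apparent / (areal scale) = 160000 / 1.370 ≈ 117000 km².

117000 km²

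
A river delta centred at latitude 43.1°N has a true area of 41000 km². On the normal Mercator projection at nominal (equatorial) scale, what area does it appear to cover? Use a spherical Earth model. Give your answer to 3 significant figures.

For Mercator, h = k = sec φ (a conformal cylindrical projection has a single point scale, 1/cos φ).
Areal scale = k² = sec²φ = 1/cos²(43.1°) = 1/0.7302² = 1.876.
Apparent area = 41000 × 1.876 ≈ 76900 km².

76900 km²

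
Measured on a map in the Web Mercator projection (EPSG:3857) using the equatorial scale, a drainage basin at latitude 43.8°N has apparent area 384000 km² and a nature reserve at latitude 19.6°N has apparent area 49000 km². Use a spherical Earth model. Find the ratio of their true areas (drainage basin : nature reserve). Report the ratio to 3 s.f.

Since Mercator area scale is 1/cos²φ, the true area equals the apparent area multiplied by cos²φ.
True area of drainage basin: 384000 × cos²(43.8°) = 384000 × 0.5209 = 200000 km².
True area of nature reserve: 49000 × cos²(19.6°) = 49000 × 0.8875 = 43490 km².
Ratio = 200000 / 43490 ≈ 4.60.

4.60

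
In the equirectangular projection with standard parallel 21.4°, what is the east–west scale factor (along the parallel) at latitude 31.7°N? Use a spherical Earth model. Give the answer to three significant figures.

With standard parallel φ₀ = 21.4°, the equirectangular projection gives x = Rλ cos φ₀, y = Rφ, so h = 1 and k = cos 21.4° / cos φ.
k = cos 21.4° / cos 31.7° = 0.9311/0.8508 = 1.094.

1.09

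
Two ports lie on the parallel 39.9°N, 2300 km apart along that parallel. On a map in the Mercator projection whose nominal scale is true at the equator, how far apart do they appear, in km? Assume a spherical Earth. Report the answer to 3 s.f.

3000 km

For Mercator, h = k = sec φ (a conformal cylindrical projection has a single point scale, 1/cos φ).
Along the parallel, k = sec 39.9° = 1/0.7672 = 1.304.
Map distance = 2300 × 1.304 ≈ 3000 km.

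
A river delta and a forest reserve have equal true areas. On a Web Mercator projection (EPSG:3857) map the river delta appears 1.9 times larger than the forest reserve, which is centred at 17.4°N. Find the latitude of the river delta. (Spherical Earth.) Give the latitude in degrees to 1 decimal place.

Mercator areal scale is sec²φ, so apparent-area ratio = sec²φ₁ / sec²φ₂ = cos²φ₂ / cos²φ₁.
cos²φ₂ / cos²φ₁ = 1.9  ⇒  cos φ₁ = cos 17.4° / √1.9 = 0.9542/1.378 = 0.6923.
φ₁ = arccos(0.6923) ≈ 46.2°.

46.2°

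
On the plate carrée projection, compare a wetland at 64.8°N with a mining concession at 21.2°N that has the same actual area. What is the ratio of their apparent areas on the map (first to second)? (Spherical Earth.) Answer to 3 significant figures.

Plate carrée maps x = Rλ, y = Rφ. The meridian scale is h = 1 and the parallel scale is k = 1/cos φ = sec φ.
Areal scale at 64.8°: h·k = 1.000 × 2.349 = 2.349.
Areal scale at 21.2°: h·k = 1.000 × 1.073 = 1.073.
Ratio = 2.349/1.073 ≈ 2.19.

2.19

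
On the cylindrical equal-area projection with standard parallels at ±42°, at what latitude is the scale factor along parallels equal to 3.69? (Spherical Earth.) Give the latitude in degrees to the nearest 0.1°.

78.4°

A cylindrical equal-area projection with standard parallel φ₀ has meridian scale h = cos φ / cos φ₀ and parallel scale k = cos φ₀ / cos φ (so areas are preserved, h·k = 1).
k = cos φ₀ / cos φ = 3.69  ⇒  cos φ = cos 42° / 3.69 = 0.2014.
φ = arccos(0.2014) ≈ 78.4°.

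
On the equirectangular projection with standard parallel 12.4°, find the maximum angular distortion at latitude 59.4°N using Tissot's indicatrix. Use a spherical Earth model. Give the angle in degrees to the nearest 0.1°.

The equidistant cylindrical projection with φ₀ = 12.4° has h = 1 (meridians true) and k = cos φ₀ / cos φ along parallels.
At 59.4°: h = 1.000, k = 1.919; principal scales a = 1.919, b = 1.000.
sin(ω/2) = (a − b)/(a + b) = 0.9186/2.919 = 0.3148, so ω = 2 arcsin(0.3148) ≈ 36.7°.

36.7°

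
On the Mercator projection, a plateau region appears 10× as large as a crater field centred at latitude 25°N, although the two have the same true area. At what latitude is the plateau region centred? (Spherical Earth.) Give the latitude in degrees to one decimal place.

73.3°

For equal true areas on Mercator, apparent areas scale as sec²φ, so the ratio is cos²φ₂ / cos²φ₁.
cos²φ₂ / cos²φ₁ = 10  ⇒  cos φ₁ = cos 25° / √10 = 0.9063/3.162 = 0.2866.
φ₁ = arccos(0.2866) ≈ 73.3°.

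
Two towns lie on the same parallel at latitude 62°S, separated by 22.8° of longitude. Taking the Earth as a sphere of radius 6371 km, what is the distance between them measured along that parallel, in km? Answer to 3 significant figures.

Arc length along a parallel = R cos φ · Δλ (with Δλ in radians).
= 6371 × cos 62° × (22.8° × π/180) = 6371 × 0.4695 × 0.3979 ≈ 1190 km.

1190 km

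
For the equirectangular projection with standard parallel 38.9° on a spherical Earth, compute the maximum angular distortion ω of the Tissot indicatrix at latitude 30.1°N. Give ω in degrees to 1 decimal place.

The equidistant cylindrical projection with φ₀ = 38.9° has h = 1 (meridians true) and k = cos φ₀ / cos φ along parallels.
At 30.1°: h = 1.000, k = 0.8995; principal scales a = 1.000, b = 0.8995.
sin(ω/2) = (a − b)/(a + b) = 0.1005/1.900 = 0.05288, so ω = 2 arcsin(0.05288) ≈ 6.1°.

6.1°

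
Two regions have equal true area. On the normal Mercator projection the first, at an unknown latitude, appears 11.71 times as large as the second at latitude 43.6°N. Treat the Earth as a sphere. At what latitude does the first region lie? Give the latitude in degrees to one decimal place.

77.8°

Mercator areal scale is sec²φ, so apparent-area ratio = sec²φ₁ / sec²φ₂ = cos²φ₂ / cos²φ₁.
cos²φ₂ / cos²φ₁ = 11.71  ⇒  cos φ₁ = cos 43.6° / √11.71 = 0.7242/3.422 = 0.2116.
φ₁ = arccos(0.2116) ≈ 77.8°.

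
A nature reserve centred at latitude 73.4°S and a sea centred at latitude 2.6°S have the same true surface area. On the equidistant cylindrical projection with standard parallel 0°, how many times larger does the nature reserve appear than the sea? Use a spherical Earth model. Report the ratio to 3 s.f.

For the equirectangular projection with φ₀ = 0 (plate carrée), h = 1 along meridians and k = sec φ along parallels.
Areal scale at 73.4°: h·k = 1.000 × 3.500 = 3.500.
Areal scale at 2.6°: h·k = 1.000 × 1.001 = 1.001.
Ratio = 3.500/1.001 ≈ 3.50.

3.50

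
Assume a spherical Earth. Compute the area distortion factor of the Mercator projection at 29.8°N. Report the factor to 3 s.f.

For Mercator, h = k = sec φ (a conformal cylindrical projection has a single point scale, 1/cos φ).
Areal scale = k² = sec²φ = 1/cos²(29.8°) = 1/0.8678² = 1.328.

1.33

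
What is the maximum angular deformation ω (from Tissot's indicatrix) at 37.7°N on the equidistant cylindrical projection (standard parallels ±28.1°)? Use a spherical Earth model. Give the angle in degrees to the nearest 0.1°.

6.2°

In the equirectangular projection with standard parallel φ₀ = 28.1° (x = Rλ cos φ₀, y = Rφ), meridians are true-scale (h = 1) and the parallel scale is k = cos φ₀ / cos φ.
At 37.7°: h = 1.000, k = 1.115; principal scales a = 1.115, b = 1.000.
sin(ω/2) = (a − b)/(a + b) = 0.1149/2.115 = 0.05432, so ω = 2 arcsin(0.05432) ≈ 6.2°.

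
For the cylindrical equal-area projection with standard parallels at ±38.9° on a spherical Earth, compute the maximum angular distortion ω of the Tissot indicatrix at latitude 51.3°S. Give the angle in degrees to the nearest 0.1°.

24.9°

A cylindrical equal-area projection with standard parallel φ₀ has meridian scale h = cos φ / cos φ₀ and parallel scale k = cos φ₀ / cos φ (so areas are preserved, h·k = 1).
At 51.3°: h = 0.8034, k = 1.245; principal scales a = 1.245, b = 0.8034.
sin(ω/2) = (a − b)/(a + b) = 0.4413/2.048 = 0.2155, so ω = 2 arcsin(0.2155) ≈ 24.9°.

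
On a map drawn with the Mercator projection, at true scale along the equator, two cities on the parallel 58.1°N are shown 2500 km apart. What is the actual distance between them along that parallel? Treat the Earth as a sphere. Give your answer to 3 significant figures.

The Mercator projection is conformal; its linear scale factor is the same in every direction and equals sec φ = 1/cos φ.
Along the parallel at 58.1°, map distances are exaggerated by k = sec 58.1° = 1.892.
True distance = 2500 / 1.892 = 2500 × cos 58.1° ≈ 1320 km.

1320 km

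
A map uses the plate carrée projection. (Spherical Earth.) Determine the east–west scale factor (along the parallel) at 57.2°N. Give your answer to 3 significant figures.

For the equirectangular projection with φ₀ = 0 (plate carrée), h = 1 along meridians and k = sec φ along parallels.
k = 1/cos 57.2° = 1/0.5417 = 1.846.

1.85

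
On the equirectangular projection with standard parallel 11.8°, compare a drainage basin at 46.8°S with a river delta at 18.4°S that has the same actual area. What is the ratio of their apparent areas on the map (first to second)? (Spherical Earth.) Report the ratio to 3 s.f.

The equidistant cylindrical projection with φ₀ = 11.8° has h = 1 (meridians true) and k = cos φ₀ / cos φ along parallels.
Areal scale at 46.8°: h·k = 1.000 × 1.430 = 1.430.
Areal scale at 18.4°: h·k = 1.000 × 1.032 = 1.032.
Ratio = 1.430/1.032 ≈ 1.39.

1.39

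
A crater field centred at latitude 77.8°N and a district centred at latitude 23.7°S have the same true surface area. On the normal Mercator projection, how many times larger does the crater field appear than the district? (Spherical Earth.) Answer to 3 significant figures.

Mercator areal scale is sec²φ.
At 77.8°: sec²(77.8°) = 1/0.2113² = 22.39.
At 23.7°: sec²(23.7°) = 1/0.9157² = 1.193.
Ratio = 22.39/1.193 = cos²(23.7°)/cos²(77.8°) ≈ 18.8.

18.8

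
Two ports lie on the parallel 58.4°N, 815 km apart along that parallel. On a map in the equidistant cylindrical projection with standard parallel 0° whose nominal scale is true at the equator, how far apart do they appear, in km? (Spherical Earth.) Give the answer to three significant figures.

For the equirectangular projection with φ₀ = 0 (plate carrée), h = 1 along meridians and k = sec φ along parallels.
Along the parallel, k = sec 58.4° = 1/0.5240 = 1.908.
Map distance = 815 × 1.908 ≈ 1560 km.

1560 km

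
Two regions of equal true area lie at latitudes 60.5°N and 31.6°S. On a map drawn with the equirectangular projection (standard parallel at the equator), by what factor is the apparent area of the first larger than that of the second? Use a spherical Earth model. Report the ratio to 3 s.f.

For the equirectangular projection with φ₀ = 0 (plate carrée), h = 1 along meridians and k = sec φ along parallels.
Areal scale at 60.5°: h·k = 1.000 × 2.031 = 2.031.
Areal scale at 31.6°: h·k = 1.000 × 1.174 = 1.174.
Ratio = 2.031/1.174 ≈ 1.73.

1.73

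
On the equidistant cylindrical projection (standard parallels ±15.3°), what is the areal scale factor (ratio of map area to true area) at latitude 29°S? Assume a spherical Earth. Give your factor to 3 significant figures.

1.10

The equidistant cylindrical projection with φ₀ = 15.3° has h = 1 (meridians true) and k = cos φ₀ / cos φ along parallels.
Areal scale = h·k = 1 × cos φ₀ / cos φ; at 29°, h = 1.000, k = 1.103, so h·k = 1.103.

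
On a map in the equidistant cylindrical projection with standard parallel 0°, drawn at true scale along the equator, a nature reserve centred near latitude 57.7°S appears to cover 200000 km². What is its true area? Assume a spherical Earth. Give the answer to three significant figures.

For the equirectangular projection with φ₀ = 0 (plate carrée), h = 1 along meridians and k = sec φ along parallels.
Areal scale = h·k = 1 × sec φ; at 57.7°, h = 1.000, k = 1.871, so h·k = 1.871.
True area = apparent / (areal scale) = 200000 / 1.871 ≈ 107000 km².

107000 km²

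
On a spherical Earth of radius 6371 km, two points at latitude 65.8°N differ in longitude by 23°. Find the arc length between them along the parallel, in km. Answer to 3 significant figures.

1050 km

Arc length along a parallel = R cos φ · Δλ (with Δλ in radians).
= 6371 × cos 65.8° × (23° × π/180) = 6371 × 0.4099 × 0.4014 ≈ 1050 km.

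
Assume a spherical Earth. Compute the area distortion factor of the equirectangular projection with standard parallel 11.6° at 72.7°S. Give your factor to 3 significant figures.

3.29

In the equirectangular projection with standard parallel φ₀ = 11.6° (x = Rλ cos φ₀, y = Rφ), meridians are true-scale (h = 1) and the parallel scale is k = cos φ₀ / cos φ.
Areal scale = h·k = 1 × cos φ₀ / cos φ; at 72.7°, h = 1.000, k = 3.294, so h·k = 3.294.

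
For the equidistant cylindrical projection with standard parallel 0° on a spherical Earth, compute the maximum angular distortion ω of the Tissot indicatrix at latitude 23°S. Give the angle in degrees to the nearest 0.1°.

4.7°

Plate carrée maps x = Rλ, y = Rφ. The meridian scale is h = 1 and the parallel scale is k = 1/cos φ = sec φ.
At 23°: h = 1.000, k = 1.086; principal scales a = 1.086, b = 1.000.
sin(ω/2) = (a − b)/(a + b) = 0.08636/2.086 = 0.04139, so ω = 2 arcsin(0.04139) ≈ 4.7°.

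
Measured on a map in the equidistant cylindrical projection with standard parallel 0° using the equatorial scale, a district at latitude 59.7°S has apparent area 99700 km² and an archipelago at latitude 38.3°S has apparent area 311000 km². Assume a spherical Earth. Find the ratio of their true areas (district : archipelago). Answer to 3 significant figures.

Plate carrée has h = 1 and k = sec φ, giving areal scale sec φ; true area = (apparent area) · cos φ.
True area of district: 99700 × cos(59.7°) = 99700 × 0.5045 = 50300 km².
True area of archipelago: 311000 × cos(38.3°) = 311000 × 0.7848 = 244100 km².
Ratio = 50300 / 244100 ≈ 0.206.

0.206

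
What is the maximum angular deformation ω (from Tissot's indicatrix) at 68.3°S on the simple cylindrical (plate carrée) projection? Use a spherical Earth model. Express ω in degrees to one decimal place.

For the equirectangular projection with φ₀ = 0 (plate carrée), h = 1 along meridians and k = sec φ along parallels.
At 68.3°: h = 1.000, k = 2.705; principal scales a = 2.705, b = 1.000.
sin(ω/2) = (a − b)/(a + b) = 1.705/3.705 = 0.4601, so ω = 2 arcsin(0.4601) ≈ 54.8°.

54.8°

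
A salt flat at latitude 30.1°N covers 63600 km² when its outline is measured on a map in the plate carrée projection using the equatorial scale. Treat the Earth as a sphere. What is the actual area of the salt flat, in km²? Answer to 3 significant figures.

55000 km²

For the equirectangular projection with φ₀ = 0 (plate carrée), h = 1 along meridians and k = sec φ along parallels.
Areal scale = h·k = 1 × sec φ; at 30.1°, h = 1.000, k = 1.156, so h·k = 1.156.
True area = apparent / (areal scale) = 63600 / 1.156 ≈ 55000 km².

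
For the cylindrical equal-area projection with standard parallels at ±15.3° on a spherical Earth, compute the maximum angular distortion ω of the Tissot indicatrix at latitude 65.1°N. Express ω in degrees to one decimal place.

A cylindrical equal-area projection with standard parallel φ₀ has meridian scale h = cos φ / cos φ₀ and parallel scale k = cos φ₀ / cos φ (so areas are preserved, h·k = 1).
At 65.1°: h = 0.4365, k = 2.291; principal scales a = 2.291, b = 0.4365.
sin(ω/2) = (a − b)/(a + b) = 1.854/2.727 = 0.6799, so ω = 2 arcsin(0.6799) ≈ 85.7°.

85.7°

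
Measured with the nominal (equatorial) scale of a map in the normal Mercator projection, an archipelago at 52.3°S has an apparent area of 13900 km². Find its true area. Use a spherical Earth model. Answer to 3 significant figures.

5200 km²

Mercator is conformal, so the point scale is isotropic: h = k = sec φ = 1/cos φ.
Areal scale = k² = sec²φ = 1/cos²(52.3°) = 1/0.6115² = 2.674.
True area = apparent / (areal scale) = 13900 / 2.674 ≈ 5200 km².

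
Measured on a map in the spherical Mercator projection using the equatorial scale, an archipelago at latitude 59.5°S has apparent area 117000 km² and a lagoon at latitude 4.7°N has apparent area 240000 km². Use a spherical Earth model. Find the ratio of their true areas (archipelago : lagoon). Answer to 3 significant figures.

0.126

On Mercator the areal scale is sec²φ, so true area = apparent × cos²φ.
True area of archipelago: 117000 × cos²(59.5°) = 117000 × 0.2576 = 30140 km².
True area of lagoon: 240000 × cos²(4.7°) = 240000 × 0.9933 = 238400 km².
Ratio = 30140 / 238400 ≈ 0.126.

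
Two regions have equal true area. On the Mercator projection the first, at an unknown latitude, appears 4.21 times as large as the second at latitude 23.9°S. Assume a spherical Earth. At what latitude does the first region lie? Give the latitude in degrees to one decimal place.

Mercator areal scale is sec²φ, so apparent-area ratio = sec²φ₁ / sec²φ₂ = cos²φ₂ / cos²φ₁.
cos²φ₂ / cos²φ₁ = 4.21  ⇒  cos φ₁ = cos 23.9° / √4.21 = 0.9143/2.052 = 0.4456.
φ₁ = arccos(0.4456) ≈ 63.5°.

63.5°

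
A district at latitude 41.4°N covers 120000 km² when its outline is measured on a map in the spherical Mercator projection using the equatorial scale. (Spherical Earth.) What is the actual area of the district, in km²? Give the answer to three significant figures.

The Mercator projection is conformal; its linear scale factor is the same in every direction and equals sec φ = 1/cos φ.
Areal scale = k² = sec²φ = 1/cos²(41.4°) = 1/0.7501² = 1.777.
True area = apparent / (areal scale) = 120000 / 1.777 ≈ 67500 km².

67500 km²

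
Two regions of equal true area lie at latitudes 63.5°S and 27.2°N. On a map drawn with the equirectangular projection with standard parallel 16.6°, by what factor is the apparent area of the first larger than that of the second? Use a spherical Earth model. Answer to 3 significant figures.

1.99

The equidistant cylindrical projection with φ₀ = 16.6° has h = 1 (meridians true) and k = cos φ₀ / cos φ along parallels.
Areal scale at 63.5°: h·k = 1.000 × 2.148 = 2.148.
Areal scale at 27.2°: h·k = 1.000 × 1.077 = 1.077.
Ratio = 2.148/1.077 ≈ 1.99.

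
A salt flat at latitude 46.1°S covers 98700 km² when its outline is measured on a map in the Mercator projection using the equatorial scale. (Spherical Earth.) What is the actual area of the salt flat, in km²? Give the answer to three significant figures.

For Mercator, h = k = sec φ (a conformal cylindrical projection has a single point scale, 1/cos φ).
Areal scale = k² = sec²φ = 1/cos²(46.1°) = 1/0.6934² = 2.080.
True area = apparent / (areal scale) = 98700 / 2.080 ≈ 47500 km².

47500 km²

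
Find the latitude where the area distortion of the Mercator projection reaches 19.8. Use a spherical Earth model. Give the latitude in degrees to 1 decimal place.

77.0°

Mercator areal scale is sec²φ.
sec²φ = 19.8  ⇒  cos²φ = 0.05051  ⇒  cos φ = 0.2247.
φ = arccos(0.2247) ≈ 77.0°.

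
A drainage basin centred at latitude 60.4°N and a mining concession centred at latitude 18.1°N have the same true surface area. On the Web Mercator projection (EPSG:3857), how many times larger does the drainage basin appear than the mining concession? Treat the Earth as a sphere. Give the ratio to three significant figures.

On Mercator, area is exaggerated by sec²φ = 1/cos²φ.
At 60.4°: sec²(60.4°) = 1/0.4939² = 4.099.
At 18.1°: sec²(18.1°) = 1/0.9505² = 1.107.
Ratio = 4.099/1.107 = cos²(18.1°)/cos²(60.4°) ≈ 3.70.

3.70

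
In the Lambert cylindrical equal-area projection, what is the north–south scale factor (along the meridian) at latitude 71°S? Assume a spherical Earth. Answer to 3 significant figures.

0.326

The Lambert cylindrical equal-area projection is the cylindrical equal-area projection with its standard parallel at the equator (φ₀ = 0). For cylindrical equal-area with standard parallel φ₀, h = cos φ / cos φ₀ and k = cos φ₀ / cos φ, so h·k = 1.
h = cos 71° / cos 0° = 0.3256/1.000 = 0.3256.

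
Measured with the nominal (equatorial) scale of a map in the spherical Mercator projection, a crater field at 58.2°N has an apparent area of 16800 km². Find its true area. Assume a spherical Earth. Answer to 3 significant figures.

For Mercator, h = k = sec φ (a conformal cylindrical projection has a single point scale, 1/cos φ).
Areal scale = k² = sec²φ = 1/cos²(58.2°) = 1/0.5270² = 3.601.
True area = apparent / (areal scale) = 16800 / 3.601 ≈ 4670 km².

4670 km²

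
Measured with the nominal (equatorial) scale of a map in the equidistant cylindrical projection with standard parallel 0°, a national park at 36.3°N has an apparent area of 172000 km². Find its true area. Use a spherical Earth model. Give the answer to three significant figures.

139000 km²

In the plate carrée (x = Rλ, y = Rφ), meridians are true-scale (h = 1) and parallels are stretched by k = sec φ.
Areal scale = h·k = 1 × sec φ; at 36.3°, h = 1.000, k = 1.241, so h·k = 1.241.
True area = apparent / (areal scale) = 172000 / 1.241 ≈ 139000 km².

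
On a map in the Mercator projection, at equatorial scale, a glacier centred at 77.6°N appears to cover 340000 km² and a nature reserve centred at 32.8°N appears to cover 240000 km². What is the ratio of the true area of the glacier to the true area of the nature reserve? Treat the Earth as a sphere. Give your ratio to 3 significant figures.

0.0925

Since Mercator area scale is 1/cos²φ, the true area equals the apparent area multiplied by cos²φ.
True area of glacier: 340000 × cos²(77.6°) = 340000 × 0.04611 = 15680 km².
True area of nature reserve: 240000 × cos²(32.8°) = 240000 × 0.7066 = 169600 km².
Ratio = 15680 / 169600 ≈ 0.0925.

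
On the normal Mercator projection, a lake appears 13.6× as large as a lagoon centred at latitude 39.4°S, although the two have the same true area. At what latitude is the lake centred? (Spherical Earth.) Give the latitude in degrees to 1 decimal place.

77.9°

On Mercator, (apparent₁)/(apparent₂) = sec²φ₁ / sec²φ₂ when true areas are equal.
cos²φ₂ / cos²φ₁ = 13.6  ⇒  cos φ₁ = cos 39.4° / √13.6 = 0.7727/3.688 = 0.2095.
φ₁ = arccos(0.2095) ≈ 77.9°.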